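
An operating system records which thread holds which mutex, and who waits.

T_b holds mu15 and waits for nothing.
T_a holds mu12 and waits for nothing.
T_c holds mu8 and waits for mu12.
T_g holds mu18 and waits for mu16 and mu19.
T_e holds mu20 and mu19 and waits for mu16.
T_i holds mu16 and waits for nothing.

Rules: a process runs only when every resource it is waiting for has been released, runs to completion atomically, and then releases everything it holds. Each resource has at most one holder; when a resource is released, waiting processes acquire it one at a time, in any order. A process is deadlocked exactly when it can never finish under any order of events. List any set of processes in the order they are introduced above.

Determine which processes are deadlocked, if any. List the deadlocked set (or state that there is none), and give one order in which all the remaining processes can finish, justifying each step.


The deadlocked set is empty.
Key observation: every chain of waits terminates; starting from the processes that wait on nothing, all the rest unlock in turn.
One completion order for the rest: T_a, T_i, T_b, T_c, T_e, T_g.
Walking it through:
  T_a: no waits; runs immediately, freeing mu12
  T_i: no waits; runs immediately, freeing mu16
  T_b: no waits; runs immediately, freeing mu15
  run T_c (all its waits — mu12 — are resolved); releases mu8
  run T_e (all its waits — mu16 — are resolved); releases mu20 and mu19
  run T_g (all its waits — mu16 and mu19 — are resolved); releases mu18


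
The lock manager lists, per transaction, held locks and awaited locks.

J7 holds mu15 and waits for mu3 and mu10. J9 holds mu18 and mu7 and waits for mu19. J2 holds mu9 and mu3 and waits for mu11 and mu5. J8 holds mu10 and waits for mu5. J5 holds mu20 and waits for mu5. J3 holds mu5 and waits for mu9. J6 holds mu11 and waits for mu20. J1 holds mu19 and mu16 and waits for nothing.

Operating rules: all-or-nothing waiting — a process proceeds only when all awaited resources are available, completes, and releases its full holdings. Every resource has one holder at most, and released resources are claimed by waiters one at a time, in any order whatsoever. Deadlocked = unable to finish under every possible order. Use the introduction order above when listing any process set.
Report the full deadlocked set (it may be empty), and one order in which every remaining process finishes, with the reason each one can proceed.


Deadlocked: J7, J2, J8, J5, J3 and J6.
Key observation: J2 -> J3 -> J2 is a circular wait — nothing in it can go first; J5 and J6 are caught in further circular waits and J7 and J8 wait into the deadlock from upstream.
A valid finishing order for the others: J1, J9.
Check, step by step:
  run J1 (it waits on nothing); releases mu19 and mu16
  J9 waits on mu19 — all released -> runs and releases mu18 and mu7


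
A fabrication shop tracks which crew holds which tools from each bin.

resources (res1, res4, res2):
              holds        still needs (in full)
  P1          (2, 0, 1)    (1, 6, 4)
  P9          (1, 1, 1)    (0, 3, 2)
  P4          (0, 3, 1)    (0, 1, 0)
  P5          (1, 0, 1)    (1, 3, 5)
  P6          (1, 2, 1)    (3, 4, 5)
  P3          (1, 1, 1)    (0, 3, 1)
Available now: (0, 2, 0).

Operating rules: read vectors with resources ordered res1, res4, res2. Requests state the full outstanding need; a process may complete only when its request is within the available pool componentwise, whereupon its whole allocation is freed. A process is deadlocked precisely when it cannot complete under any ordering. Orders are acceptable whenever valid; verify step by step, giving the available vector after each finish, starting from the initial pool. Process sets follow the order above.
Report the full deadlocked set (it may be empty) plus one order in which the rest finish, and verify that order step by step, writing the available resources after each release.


Deadlocked: P1, P5 and P6.
Key observation: no order helps: past P4, P3, P9, the free pool tops out at (2, 7, 3), below what each blocked process needs in res2.
The rest can finish in the order P4, P3, P9. Walking it through:
  pool = (0, 2, 0)
  P4 needs (0, 1, 0) <= (0, 2, 0) -> finishes; pool += (0, 3, 1) = (0, 5, 1)
  P3 needs (0, 3, 1) <= (0, 5, 1) -> finishes; pool += (1, 1, 1) = (1, 6, 2)
  P9 needs (0, 3, 2) <= (1, 6, 2) -> finishes; pool += (1, 1, 1) = (2, 7, 3)
None of the blocked processes ever fits:
  blocked: P1 wants (1, 6, 4), pool (2, 7, 3) — not enough res2
  blocked: P5 wants (1, 3, 5), pool (2, 7, 3) — not enough res2
  blocked: P6 wants (3, 4, 5), pool (2, 7, 3) — not enough res1 and res2


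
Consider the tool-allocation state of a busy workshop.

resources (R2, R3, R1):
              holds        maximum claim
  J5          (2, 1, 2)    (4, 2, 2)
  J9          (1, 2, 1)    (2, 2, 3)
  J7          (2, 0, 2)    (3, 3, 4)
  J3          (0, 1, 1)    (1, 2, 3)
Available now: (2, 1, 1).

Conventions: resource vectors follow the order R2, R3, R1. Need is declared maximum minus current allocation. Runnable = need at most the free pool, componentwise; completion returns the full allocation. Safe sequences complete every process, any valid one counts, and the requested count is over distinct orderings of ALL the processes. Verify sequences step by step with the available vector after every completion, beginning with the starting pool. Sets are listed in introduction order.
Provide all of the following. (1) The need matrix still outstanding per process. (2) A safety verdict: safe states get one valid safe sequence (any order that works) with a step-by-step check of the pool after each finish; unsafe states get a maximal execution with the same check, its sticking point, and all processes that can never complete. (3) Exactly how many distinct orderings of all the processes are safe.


(1) Need matrix, components ordered R2, R3, R1:
  J5: (2, 1, 0)
  J9: (1, 0, 2)
  J7: (1, 3, 2)
  J3: (1, 1, 2)
(2) SAFE. One safe sequence: J5, J9, J7, J3.
Key observation: J5 is the earliest step where a requested resource binds exactly: need (2, 1, 0), pool (2, 1, 1) at its turn.
Verifying each step:
  pool = (2, 1, 1)
  J5 needs (2, 1, 0) <= (2, 1, 1) -> finishes; pool += (2, 1, 2) = (4, 2, 3)
  J9 needs (1, 0, 2) <= (4, 2, 3) -> finishes; pool += (1, 2, 1) = (5, 4, 4)
  J7 needs (1, 3, 2) <= (5, 4, 4) -> finishes; pool += (2, 0, 2) = (7, 4, 6)
  J3 needs (1, 1, 2) <= (7, 4, 6) -> finishes; pool += (0, 1, 1) = (7, 5, 7)
(3) Exactly 4 of the possible complete orderings are safe sequences.


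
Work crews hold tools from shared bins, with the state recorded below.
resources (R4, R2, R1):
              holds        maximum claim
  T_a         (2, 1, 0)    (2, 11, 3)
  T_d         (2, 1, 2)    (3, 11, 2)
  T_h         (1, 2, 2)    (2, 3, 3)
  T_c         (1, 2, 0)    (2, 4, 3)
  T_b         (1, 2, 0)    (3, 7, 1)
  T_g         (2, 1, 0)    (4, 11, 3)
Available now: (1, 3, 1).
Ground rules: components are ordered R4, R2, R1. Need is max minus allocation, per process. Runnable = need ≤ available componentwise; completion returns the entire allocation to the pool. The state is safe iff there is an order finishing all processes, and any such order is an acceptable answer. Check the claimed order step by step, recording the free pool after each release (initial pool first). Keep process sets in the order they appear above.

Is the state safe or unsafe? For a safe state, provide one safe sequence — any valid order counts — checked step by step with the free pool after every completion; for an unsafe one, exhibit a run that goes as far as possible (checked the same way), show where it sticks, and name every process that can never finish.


UNSAFE.
Key observation: no order helps: past T_h, T_b, T_c, the free pool tops out at (4, 9, 3), below what each blocked process needs in R2.
The run T_h, T_b, T_c cannot be extended any further. Check, step by step:
  pool = (1, 3, 1)
  T_h needs (1, 1, 1) <= (1, 3, 1) -> finishes; pool += (1, 2, 2) = (2, 5, 3)
  T_b needs (2, 5, 1) <= (2, 5, 3) -> finishes; pool += (1, 2, 0) = (3, 7, 3)
  T_c needs (1, 2, 3) <= (3, 7, 3) -> finishes; pool += (1, 2, 0) = (4, 9, 3)
  blocked: T_a wants (0, 10, 3), pool (4, 9, 3) — not enough R2
  blocked: T_d wants (1, 10, 0), pool (4, 9, 3) — not enough R2
  blocked: T_g wants (2, 10, 3), pool (4, 9, 3) — not enough R2
Permanently blocked: T_a, T_d and T_g.


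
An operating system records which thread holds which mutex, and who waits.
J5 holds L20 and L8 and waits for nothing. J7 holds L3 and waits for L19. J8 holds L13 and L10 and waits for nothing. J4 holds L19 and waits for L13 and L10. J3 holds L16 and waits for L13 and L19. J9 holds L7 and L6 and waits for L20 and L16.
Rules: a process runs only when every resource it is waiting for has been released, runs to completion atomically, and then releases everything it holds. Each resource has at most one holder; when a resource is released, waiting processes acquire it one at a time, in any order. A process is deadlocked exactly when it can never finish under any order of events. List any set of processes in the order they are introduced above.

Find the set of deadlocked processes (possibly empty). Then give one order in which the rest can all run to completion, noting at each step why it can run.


No process is deadlocked.
Key observation: although several processes wait, no cycle exists — each chain bottoms out at a free runner.
A valid finishing order for the others: J8, J4, J3, J5, J9, J7.
Step-by-step check:
  J8: no waits; runs immediately, freeing L13 and L10
  run J4 (all its waits — L13 and L10 — are resolved); releases L19
  run J3 (all its waits — L13 and L19 — are resolved); releases L16
  J5: no waits; runs immediately, freeing L20 and L8
  run J9 (all its waits — L20 and L16 — are resolved); releases L7 and L6
  run J7 (all its waits — L19 — are resolved); releases L3


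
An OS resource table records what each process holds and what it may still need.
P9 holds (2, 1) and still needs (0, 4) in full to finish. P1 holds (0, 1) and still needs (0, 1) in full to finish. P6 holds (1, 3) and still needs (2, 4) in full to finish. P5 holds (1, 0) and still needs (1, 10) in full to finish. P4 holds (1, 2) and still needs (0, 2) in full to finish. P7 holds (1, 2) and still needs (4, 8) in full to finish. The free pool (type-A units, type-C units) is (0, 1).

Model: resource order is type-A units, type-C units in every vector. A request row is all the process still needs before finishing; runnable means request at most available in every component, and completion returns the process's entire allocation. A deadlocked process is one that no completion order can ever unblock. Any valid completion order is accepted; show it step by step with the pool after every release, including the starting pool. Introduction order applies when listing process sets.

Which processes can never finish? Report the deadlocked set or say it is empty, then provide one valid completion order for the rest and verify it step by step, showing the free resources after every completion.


No process is deadlocked.
Key observation: the pool covers P1 at once, and every later process fits after earlier releases.
The rest can finish in the order P1, P4, P9, P6, P7, P5. Walking it through:
  pool = (0, 1)
  run P1 (needs (0, 1), free (0, 1)); after release of (0, 1) the pool is (0, 2)
  run P4 (needs (0, 2), free (0, 2)); after release of (1, 2) the pool is (1, 4)
  run P9 (needs (0, 4), free (1, 4)); after release of (2, 1) the pool is (3, 5)
  run P6 (needs (2, 4), free (3, 5)); after release of (1, 3) the pool is (4, 8)
  run P7 (needs (4, 8), free (4, 8)); after release of (1, 2) the pool is (5, 10)
  run P5 (needs (1, 10), free (5, 10)); after release of (1, 0) the pool is (6, 10)


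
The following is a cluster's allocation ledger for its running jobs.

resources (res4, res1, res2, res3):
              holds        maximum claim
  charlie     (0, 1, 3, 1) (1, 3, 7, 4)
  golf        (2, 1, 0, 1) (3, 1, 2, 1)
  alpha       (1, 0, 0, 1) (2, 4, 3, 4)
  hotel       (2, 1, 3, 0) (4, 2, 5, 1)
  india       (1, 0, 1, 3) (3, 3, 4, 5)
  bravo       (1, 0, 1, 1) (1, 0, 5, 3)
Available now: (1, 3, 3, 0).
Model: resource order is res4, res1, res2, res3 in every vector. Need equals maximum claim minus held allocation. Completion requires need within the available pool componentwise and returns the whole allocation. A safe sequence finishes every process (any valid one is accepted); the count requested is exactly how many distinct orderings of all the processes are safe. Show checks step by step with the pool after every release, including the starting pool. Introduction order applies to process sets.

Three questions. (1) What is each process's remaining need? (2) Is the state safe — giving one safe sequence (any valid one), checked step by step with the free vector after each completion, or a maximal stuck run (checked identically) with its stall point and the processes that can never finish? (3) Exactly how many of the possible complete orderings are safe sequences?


(1) Need matrix, components ordered res4, res1, res2, res3:
  charlie: (1, 2, 4, 3)
  golf: (1, 0, 2, 0)
  alpha: (1, 4, 3, 3)
  hotel: (2, 1, 2, 1)
  india: (2, 3, 3, 2)
  bravo: (0, 0, 4, 2)
(2) UNSAFE — no complete ordering exists.
Key observation: once golf, hotel finish, the pool peaks at (5, 5, 6, 1) — and every remaining process still needs more res3 than that.
Going as far as possible: golf, hotel; after that, nothing fits. Step-by-step check:
  pool = (1, 3, 3, 0)
  golf needs (1, 0, 2, 0) <= (1, 3, 3, 0) -> finishes; pool += (2, 1, 0, 1) = (3, 4, 3, 1)
  hotel needs (2, 1, 2, 1) <= (3, 4, 3, 1) -> finishes; pool += (2, 1, 3, 0) = (5, 5, 6, 1)
  charlie still needs (1, 2, 4, 3) but only (5, 5, 6, 1) is free — short on res3
  alpha still needs (1, 4, 3, 3) but only (5, 5, 6, 1) is free — short on res3
  india still needs (2, 3, 3, 2) but only (5, 5, 6, 1) is free — short on res3
  bravo still needs (0, 0, 4, 2) but only (5, 5, 6, 1) is free — short on res3
Never able to finish: charlie, alpha, india and bravo.
(3) Exactly 0 of the possible complete orderings are safe sequences.


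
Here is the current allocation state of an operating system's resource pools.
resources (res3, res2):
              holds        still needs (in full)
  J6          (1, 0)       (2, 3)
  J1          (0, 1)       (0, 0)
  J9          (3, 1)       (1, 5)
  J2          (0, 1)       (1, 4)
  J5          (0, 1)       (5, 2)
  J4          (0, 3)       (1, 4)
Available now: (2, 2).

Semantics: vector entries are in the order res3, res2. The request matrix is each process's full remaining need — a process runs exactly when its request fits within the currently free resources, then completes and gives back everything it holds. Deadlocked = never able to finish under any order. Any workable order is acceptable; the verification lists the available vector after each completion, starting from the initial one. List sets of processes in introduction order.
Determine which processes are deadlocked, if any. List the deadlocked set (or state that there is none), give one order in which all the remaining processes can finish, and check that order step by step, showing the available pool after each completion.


The deadlocked set is J9, J2, J5 and J4.
Key observation: after J1, J6 the pool peaks at (3, 3), and each blocked process is short somewhere: J9 on res2; J2 on res2; J5 on res3; J4 on res2.
The rest can finish in the order J1, J6. Step-by-step check:
  pool = (2, 2)
  J1: need (0, 0) fits (2, 2); releases (0, 1), pool now (2, 3)
  J6: need (2, 3) fits (2, 3); releases (1, 0), pool now (3, 3)
The stuck group stays short no matter what:
  J9 still needs (1, 5) but only (3, 3) is free — short on res2
  J2 still needs (1, 4) but only (3, 3) is free — short on res2
  J5 still needs (5, 2) but only (3, 3) is free — short on res3
  J4 still needs (1, 4) but only (3, 3) is free — short on res2


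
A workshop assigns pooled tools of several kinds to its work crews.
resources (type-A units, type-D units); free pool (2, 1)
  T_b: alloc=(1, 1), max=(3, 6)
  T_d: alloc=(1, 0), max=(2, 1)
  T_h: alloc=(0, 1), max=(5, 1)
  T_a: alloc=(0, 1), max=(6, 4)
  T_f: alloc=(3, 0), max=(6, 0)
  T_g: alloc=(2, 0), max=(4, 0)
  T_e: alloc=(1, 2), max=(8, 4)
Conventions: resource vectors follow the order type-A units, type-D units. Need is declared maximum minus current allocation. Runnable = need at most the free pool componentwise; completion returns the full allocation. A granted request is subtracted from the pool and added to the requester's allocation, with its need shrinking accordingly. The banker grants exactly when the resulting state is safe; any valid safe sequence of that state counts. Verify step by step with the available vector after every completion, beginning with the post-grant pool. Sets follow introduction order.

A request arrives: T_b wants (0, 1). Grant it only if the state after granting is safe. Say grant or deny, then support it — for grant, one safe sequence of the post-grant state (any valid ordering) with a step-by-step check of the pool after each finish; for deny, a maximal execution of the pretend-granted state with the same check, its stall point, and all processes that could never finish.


DENY — the pretend-granted state is unsafe.
Key observation: the wall is type-D units: completing T_g, T_f, T_h, T_d brings the pool only to (8, 1), and all the rest need more.
After a pretend grant, a maximal execution: T_g, T_f, T_h, T_d — then nothing else fits. Check, step by step:
  pool = (2, 0)
  run T_g (needs (2, 0), free (2, 0)); after release of (2, 0) the pool is (4, 0)
  run T_f (needs (3, 0), free (4, 0)); after release of (3, 0) the pool is (7, 0)
  run T_h (needs (5, 0), free (7, 0)); after release of (0, 1) the pool is (7, 1)
  run T_d (needs (1, 1), free (7, 1)); after release of (1, 0) the pool is (8, 1)
  T_b cannot run: need (2, 4) vs free (8, 1) (insufficient type-D units)
  T_a cannot run: need (6, 3) vs free (8, 1) (insufficient type-D units)
  T_e cannot run: need (7, 2) vs free (8, 1) (insufficient type-D units)
Post-grant, the permanently blocked set is T_b, T_a and T_e.


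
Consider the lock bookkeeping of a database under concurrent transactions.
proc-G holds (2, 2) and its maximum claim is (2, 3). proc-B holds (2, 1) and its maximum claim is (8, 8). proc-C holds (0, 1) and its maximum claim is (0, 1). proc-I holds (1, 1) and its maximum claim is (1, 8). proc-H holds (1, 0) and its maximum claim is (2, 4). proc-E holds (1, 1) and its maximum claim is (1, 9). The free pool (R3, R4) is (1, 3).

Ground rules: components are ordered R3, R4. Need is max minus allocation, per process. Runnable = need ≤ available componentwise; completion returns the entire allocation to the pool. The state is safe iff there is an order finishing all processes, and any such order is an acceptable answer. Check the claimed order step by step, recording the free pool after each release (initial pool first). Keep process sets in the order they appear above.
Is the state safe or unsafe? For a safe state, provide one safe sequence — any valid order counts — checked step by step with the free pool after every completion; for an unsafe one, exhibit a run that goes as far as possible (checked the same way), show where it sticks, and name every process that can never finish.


UNSAFE.
Key observation: after proc-C, proc-H, proc-G complete, (4, 6) is the best the pool ever gets, yet each leftover process wants more R4.
Going as far as possible: proc-C, proc-H, proc-G; after that, nothing fits. Verifying each step:
  pool = (1, 3)
  proc-C: need (0, 0) fits (1, 3); releases (0, 1), pool now (1, 4)
  proc-H: need (1, 4) fits (1, 4); releases (1, 0), pool now (2, 4)
  proc-G: need (0, 1) fits (2, 4); releases (2, 2), pool now (4, 6)
  blocked: proc-B wants (6, 7), pool (4, 6) — not enough R3 and R4
  blocked: proc-I wants (0, 7), pool (4, 6) — not enough R4
  blocked: proc-E wants (0, 8), pool (4, 6) — not enough R4
Never able to finish: proc-B, proc-I and proc-E.


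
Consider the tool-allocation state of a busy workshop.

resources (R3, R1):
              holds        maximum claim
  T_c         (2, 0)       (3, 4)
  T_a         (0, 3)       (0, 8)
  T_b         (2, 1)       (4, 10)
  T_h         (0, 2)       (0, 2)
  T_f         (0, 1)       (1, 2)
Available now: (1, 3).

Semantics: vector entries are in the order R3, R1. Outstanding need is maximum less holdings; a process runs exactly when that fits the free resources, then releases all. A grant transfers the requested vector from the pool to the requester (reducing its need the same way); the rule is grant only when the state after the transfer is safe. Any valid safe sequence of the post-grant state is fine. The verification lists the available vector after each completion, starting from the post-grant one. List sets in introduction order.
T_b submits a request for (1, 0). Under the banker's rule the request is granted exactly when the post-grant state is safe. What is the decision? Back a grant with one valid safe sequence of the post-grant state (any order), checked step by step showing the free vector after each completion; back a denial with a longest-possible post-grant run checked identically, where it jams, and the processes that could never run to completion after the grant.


DENY — the pretend-granted state is unsafe.
Key observation: once T_h, T_a finish, the pool peaks at (0, 8) — and every remaining process still needs more R3 than that.
After a pretend grant, a maximal execution: T_h, T_a — then nothing else fits. Verifying each step:
  pool = (0, 3)
  T_h needs (0, 0) <= (0, 3) -> finishes; pool += (0, 2) = (0, 5)
  T_a needs (0, 5) <= (0, 5) -> finishes; pool += (0, 3) = (0, 8)
  blocked: T_c wants (1, 4), pool (0, 8) — not enough R3
  blocked: T_b wants (1, 9), pool (0, 8) — not enough R3 and R1
  blocked: T_f wants (1, 1), pool (0, 8) — not enough R3
Post-grant, the permanently blocked set is T_c, T_b and T_f.


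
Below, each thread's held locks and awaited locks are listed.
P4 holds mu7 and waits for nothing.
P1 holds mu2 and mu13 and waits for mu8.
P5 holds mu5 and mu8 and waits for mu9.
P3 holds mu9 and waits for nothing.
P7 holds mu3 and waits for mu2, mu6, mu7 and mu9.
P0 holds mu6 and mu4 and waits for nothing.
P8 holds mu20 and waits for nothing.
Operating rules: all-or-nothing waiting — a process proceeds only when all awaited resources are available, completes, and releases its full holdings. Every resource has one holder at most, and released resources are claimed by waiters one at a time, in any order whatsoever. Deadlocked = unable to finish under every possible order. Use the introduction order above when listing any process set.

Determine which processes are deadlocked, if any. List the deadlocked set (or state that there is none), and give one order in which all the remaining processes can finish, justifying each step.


Nothing here is deadlocked.
Key observation: the wait graph is acyclic; completion cascades from the unblocked processes through everyone else.
A valid finishing order for the others: P8, P0, P3, P5, P4, P1, P7.
Walking it through:
  P8 waits on nothing -> runs at once and releases mu20
  P0 waits on nothing -> runs at once and releases mu6 and mu4
  P3 waits on nothing -> runs at once and releases mu9
  run P5 (all its waits — mu9 — are resolved); releases mu5 and mu8
  P4 waits on nothing -> runs at once and releases mu7
  run P1 (all its waits — mu8 — are resolved); releases mu2 and mu13
  run P7 (all its waits — mu2, mu6, mu7 and mu9 — are resolved); releases mu3


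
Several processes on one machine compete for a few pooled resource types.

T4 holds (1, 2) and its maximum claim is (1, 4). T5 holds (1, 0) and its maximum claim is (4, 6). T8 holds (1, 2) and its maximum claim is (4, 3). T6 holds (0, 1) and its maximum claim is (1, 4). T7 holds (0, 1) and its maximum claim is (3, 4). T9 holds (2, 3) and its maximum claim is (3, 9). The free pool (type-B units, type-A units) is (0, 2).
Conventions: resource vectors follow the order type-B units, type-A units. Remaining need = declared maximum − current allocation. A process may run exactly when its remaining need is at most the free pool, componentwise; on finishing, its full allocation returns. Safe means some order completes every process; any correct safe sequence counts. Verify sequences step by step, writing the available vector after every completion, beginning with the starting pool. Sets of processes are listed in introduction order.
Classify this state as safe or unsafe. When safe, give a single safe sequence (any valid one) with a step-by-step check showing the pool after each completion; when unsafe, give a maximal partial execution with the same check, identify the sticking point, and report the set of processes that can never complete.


UNSAFE — no complete ordering exists.
Key observation: after T4, T6 the pool peaks at (1, 5), and each blocked process is short somewhere: T5 on type-B units, type-A units; T8 on type-B units; T7 on type-B units; T9 on type-A units.
A maximal execution: T4, T6 — then nothing else fits. Check, step by step:
  pool = (0, 2)
  T4 needs (0, 2) <= (0, 2) -> finishes; pool += (1, 2) = (1, 4)
  T6 needs (1, 3) <= (1, 4) -> finishes; pool += (0, 1) = (1, 5)
  T5 cannot run: need (3, 6) vs free (1, 5) (insufficient type-B units and type-A units)
  T8 cannot run: need (3, 1) vs free (1, 5) (insufficient type-B units)
  T7 cannot run: need (3, 3) vs free (1, 5) (insufficient type-B units)
  T9 cannot run: need (1, 6) vs free (1, 5) (insufficient type-A units)
Processes that can never finish: T5, T8, T7 and T9.


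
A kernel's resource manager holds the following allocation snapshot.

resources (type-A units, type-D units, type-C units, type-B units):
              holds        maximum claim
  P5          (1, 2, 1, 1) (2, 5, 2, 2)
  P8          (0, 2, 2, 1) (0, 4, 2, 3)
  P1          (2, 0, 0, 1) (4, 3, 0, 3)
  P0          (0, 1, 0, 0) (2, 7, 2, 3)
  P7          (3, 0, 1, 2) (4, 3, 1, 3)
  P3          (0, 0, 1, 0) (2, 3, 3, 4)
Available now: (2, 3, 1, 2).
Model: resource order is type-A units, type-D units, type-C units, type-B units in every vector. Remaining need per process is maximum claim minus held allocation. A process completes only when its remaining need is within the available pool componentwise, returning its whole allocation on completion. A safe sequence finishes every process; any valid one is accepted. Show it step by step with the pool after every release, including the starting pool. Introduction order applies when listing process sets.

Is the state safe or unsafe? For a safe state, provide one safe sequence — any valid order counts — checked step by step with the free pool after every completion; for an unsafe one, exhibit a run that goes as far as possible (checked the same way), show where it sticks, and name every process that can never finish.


SAFE, for example via the order P8, P5, P1, P3, P7, P0.
Key observation: reading the order forward, P8 is the first process whose need (0, 2, 0, 2) meets the free pool (2, 3, 1, 2) exactly on a resource it requests.
Check, step by step:
  pool = (2, 3, 1, 2)
  run P8 (needs (0, 2, 0, 2), free (2, 3, 1, 2)); after release of (0, 2, 2, 1) the pool is (2, 5, 3, 3)
  run P5 (needs (1, 3, 1, 1), free (2, 5, 3, 3)); after release of (1, 2, 1, 1) the pool is (3, 7, 4, 4)
  run P1 (needs (2, 3, 0, 2), free (3, 7, 4, 4)); after release of (2, 0, 0, 1) the pool is (5, 7, 4, 5)
  run P3 (needs (2, 3, 2, 4), free (5, 7, 4, 5)); after release of (0, 0, 1, 0) the pool is (5, 7, 5, 5)
  run P7 (needs (1, 3, 0, 1), free (5, 7, 5, 5)); after release of (3, 0, 1, 2) the pool is (8, 7, 6, 7)
  run P0 (needs (2, 6, 2, 3), free (8, 7, 6, 7)); after release of (0, 1, 0, 0) the pool is (8, 8, 6, 7)


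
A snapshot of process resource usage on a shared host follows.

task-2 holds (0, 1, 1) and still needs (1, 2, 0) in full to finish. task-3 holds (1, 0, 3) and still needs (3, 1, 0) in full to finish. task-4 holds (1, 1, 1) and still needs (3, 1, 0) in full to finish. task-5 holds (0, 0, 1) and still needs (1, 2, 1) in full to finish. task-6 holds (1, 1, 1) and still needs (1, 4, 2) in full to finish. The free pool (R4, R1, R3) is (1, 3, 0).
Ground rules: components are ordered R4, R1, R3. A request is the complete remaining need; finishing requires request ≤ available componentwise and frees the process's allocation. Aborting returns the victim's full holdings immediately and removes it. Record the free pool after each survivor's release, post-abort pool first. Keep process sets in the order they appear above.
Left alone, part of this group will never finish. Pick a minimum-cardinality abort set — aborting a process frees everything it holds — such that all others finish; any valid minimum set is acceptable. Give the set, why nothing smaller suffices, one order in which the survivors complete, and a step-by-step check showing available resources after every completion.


Minimum abort set: task-4.
Key observation: the deadlocked task-3 becomes finishable only because task-4 released (1, 1, 1); it completes at step 3 below.
Why nothing smaller works: aborting no one leaves the state deadlocked as given.
Survivors finish in the order: task-2, task-6, task-3, task-5. Walking it through (pool after the aborts first):
  pool = (2, 4, 1)
  task-2: need (1, 2, 0) fits (2, 4, 1); releases (0, 1, 1), pool now (2, 5, 2)
  task-6: need (1, 4, 2) fits (2, 5, 2); releases (1, 1, 1), pool now (3, 6, 3)
  task-3: need (3, 1, 0) fits (3, 6, 3); releases (1, 0, 3), pool now (4, 6, 6)
  task-5: need (1, 2, 1) fits (4, 6, 6); releases (0, 0, 1), pool now (4, 6, 7)


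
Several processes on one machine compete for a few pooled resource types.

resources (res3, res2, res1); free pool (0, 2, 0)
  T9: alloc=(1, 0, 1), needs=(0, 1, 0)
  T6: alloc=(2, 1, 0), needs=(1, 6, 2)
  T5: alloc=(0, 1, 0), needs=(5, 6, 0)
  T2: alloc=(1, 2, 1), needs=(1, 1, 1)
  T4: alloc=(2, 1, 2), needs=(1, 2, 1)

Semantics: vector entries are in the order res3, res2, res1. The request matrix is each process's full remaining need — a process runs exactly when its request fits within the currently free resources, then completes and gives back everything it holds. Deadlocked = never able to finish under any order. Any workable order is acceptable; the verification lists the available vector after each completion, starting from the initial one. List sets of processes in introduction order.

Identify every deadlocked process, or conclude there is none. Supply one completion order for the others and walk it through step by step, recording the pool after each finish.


Deadlocked: T6 and T5.
Key observation: after T9, T4, T2 complete, (4, 5, 4) is the best the pool ever gets, yet each leftover process wants more res2.
The rest can finish in the order T9, T4, T2. Check, step by step:
  pool = (0, 2, 0)
  T9 needs (0, 1, 0) <= (0, 2, 0) -> finishes; pool += (1, 0, 1) = (1, 2, 1)
  T4 needs (1, 2, 1) <= (1, 2, 1) -> finishes; pool += (2, 1, 2) = (3, 3, 3)
  T2 needs (1, 1, 1) <= (3, 3, 3) -> finishes; pool += (1, 2, 1) = (4, 5, 4)
The stuck group stays short no matter what:
  T6 cannot run: need (1, 6, 2) vs free (4, 5, 4) (insufficient res2)
  T5 cannot run: need (5, 6, 0) vs free (4, 5, 4) (insufficient res3 and res2)


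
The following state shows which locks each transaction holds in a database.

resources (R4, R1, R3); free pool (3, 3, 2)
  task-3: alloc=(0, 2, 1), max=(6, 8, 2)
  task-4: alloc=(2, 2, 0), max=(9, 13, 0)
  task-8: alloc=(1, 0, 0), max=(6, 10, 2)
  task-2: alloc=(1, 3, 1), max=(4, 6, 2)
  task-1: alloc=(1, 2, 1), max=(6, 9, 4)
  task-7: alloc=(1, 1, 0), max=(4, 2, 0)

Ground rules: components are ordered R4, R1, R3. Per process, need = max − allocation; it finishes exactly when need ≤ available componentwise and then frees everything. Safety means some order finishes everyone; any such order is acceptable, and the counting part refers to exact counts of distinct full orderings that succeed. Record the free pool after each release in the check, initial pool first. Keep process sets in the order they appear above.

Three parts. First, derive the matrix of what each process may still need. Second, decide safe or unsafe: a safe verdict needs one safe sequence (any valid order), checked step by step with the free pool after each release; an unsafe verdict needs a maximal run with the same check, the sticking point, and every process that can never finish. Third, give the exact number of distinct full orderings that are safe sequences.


(1) Remaining need (order R4, R1, R3):
  task-3: (6, 6, 1)
  task-4: (7, 11, 0)
  task-8: (5, 10, 2)
  task-2: (3, 3, 1)
  task-1: (5, 7, 3)
  task-7: (3, 1, 0)
(2) SAFE. One safe sequence: task-7, task-2, task-1, task-3, task-8, task-4.
Key observation: task-7 marks the first exact bind of the order: its need (3, 1, 0) fits the free (3, 3, 2) with zero slack on a requested resource.
Walking it through:
  pool = (3, 3, 2)
  task-7: need (3, 1, 0) fits (3, 3, 2); releases (1, 1, 0), pool now (4, 4, 2)
  task-2: need (3, 3, 1) fits (4, 4, 2); releases (1, 3, 1), pool now (5, 7, 3)
  task-1: need (5, 7, 3) fits (5, 7, 3); releases (1, 2, 1), pool now (6, 9, 4)
  task-3: need (6, 6, 1) fits (6, 9, 4); releases (0, 2, 1), pool now (6, 11, 5)
  task-8: need (5, 10, 2) fits (6, 11, 5); releases (1, 0, 0), pool now (7, 11, 5)
  task-4: need (7, 11, 0) fits (7, 11, 5); releases (2, 2, 0), pool now (9, 13, 5)
(3) The exact count: 2 of the possible complete orderings are safe sequences.


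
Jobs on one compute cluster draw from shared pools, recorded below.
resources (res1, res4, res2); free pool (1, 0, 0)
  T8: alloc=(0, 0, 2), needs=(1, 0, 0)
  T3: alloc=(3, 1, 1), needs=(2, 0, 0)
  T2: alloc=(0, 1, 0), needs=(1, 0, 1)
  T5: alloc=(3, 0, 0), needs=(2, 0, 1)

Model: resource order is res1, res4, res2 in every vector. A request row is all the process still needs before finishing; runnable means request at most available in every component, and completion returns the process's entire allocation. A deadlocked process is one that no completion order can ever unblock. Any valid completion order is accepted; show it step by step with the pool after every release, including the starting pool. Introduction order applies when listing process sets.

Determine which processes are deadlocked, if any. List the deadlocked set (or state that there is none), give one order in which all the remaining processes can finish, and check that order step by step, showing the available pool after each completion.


The deadlocked set is T3 and T5.
Key observation: after T8, T2 complete, (1, 1, 2) is the best the pool ever gets, yet each leftover process wants more res1.
The rest can finish in the order T8, T2. Step-by-step check:
  pool = (1, 0, 0)
  T8: need (1, 0, 0) fits (1, 0, 0); releases (0, 0, 2), pool now (1, 0, 2)
  T2: need (1, 0, 1) fits (1, 0, 2); releases (0, 1, 0), pool now (1, 1, 2)
The blocked processes can never fit:
  T3 cannot run: need (2, 0, 0) vs free (1, 1, 2) (insufficient res1)
  T5 cannot run: need (2, 0, 1) vs free (1, 1, 2) (insufficient res1)


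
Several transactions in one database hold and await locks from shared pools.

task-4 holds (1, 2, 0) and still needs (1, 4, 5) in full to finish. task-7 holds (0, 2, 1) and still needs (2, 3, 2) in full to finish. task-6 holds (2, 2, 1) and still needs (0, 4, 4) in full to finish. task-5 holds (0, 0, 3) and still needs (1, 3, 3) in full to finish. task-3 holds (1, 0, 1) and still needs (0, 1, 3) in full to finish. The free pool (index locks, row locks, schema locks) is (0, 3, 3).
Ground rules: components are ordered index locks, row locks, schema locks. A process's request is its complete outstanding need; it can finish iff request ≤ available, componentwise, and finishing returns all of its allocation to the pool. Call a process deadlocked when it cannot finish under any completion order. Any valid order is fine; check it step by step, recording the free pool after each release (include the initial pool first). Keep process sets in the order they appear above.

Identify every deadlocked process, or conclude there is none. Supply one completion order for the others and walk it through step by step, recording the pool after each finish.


The deadlocked set is task-4, task-7 and task-6.
Key observation: after task-3, task-5 the pool peaks at (1, 3, 7), and each blocked process is short somewhere: task-4 on row locks; task-7 on index locks; task-6 on row locks.
One completion order for the rest: task-3, task-5. Verifying each step:
  pool = (0, 3, 3)
  task-3: need (0, 1, 3) fits (0, 3, 3); releases (1, 0, 1), pool now (1, 3, 4)
  task-5: need (1, 3, 3) fits (1, 3, 4); releases (0, 0, 3), pool now (1, 3, 7)
The stuck group stays short no matter what:
  blocked: task-4 wants (1, 4, 5), pool (1, 3, 7) — not enough row locks
  blocked: task-7 wants (2, 3, 2), pool (1, 3, 7) — not enough index locks
  blocked: task-6 wants (0, 4, 4), pool (1, 3, 7) — not enough row locks


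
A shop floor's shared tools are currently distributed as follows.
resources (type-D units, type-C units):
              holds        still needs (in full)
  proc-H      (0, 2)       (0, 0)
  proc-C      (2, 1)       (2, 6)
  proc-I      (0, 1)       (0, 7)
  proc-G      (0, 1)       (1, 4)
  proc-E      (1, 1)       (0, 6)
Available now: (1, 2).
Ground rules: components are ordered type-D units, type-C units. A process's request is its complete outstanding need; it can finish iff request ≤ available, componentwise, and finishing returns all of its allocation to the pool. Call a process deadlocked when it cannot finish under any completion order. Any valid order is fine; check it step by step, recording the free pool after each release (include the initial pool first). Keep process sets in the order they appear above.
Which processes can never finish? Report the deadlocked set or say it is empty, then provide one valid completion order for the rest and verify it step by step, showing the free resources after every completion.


The deadlocked set is proc-C, proc-I and proc-E.
Key observation: the wall is type-C units: completing proc-H, proc-G brings the pool only to (1, 5), and all the rest need more.
A valid finishing order for the others: proc-H, proc-G. Check, step by step:
  pool = (1, 2)
  proc-H needs (0, 0) <= (1, 2) -> finishes; pool += (0, 2) = (1, 4)
  proc-G needs (1, 4) <= (1, 4) -> finishes; pool += (0, 1) = (1, 5)
None of the blocked processes ever fits:
  proc-C still needs (2, 6) but only (1, 5) is free — short on type-D units and type-C units
  proc-I still needs (0, 7) but only (1, 5) is free — short on type-C units
  proc-E still needs (0, 6) but only (1, 5) is free — short on type-C units


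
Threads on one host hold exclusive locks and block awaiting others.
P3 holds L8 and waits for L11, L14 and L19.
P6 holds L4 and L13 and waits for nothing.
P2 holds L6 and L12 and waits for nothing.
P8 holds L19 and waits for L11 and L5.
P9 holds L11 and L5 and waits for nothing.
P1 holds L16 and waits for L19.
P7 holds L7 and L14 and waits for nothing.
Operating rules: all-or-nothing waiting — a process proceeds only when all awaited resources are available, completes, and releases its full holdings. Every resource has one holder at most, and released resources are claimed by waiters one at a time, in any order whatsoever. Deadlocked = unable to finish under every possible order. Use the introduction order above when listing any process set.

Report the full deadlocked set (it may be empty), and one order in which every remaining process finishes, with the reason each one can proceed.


The deadlocked set is empty.
Key observation: all waits point, directly or indirectly, at processes that can finish, so nothing is permanently blocked.
The rest can finish in the order P6, P2, P7, P9, P8, P3, P1.
Walking it through:
  P6: no waits; runs immediately, freeing L4 and L13
  P2: no waits; runs immediately, freeing L6 and L12
  P7: no waits; runs immediately, freeing L7 and L14
  P9: no waits; runs immediately, freeing L11 and L5
  run P8 (all its waits — L11 and L5 — are resolved); releases L19
  run P3 (all its waits — L11, L14 and L19 — are resolved); releases L8
  run P1 (all its waits — L19 — are resolved); releases L16
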